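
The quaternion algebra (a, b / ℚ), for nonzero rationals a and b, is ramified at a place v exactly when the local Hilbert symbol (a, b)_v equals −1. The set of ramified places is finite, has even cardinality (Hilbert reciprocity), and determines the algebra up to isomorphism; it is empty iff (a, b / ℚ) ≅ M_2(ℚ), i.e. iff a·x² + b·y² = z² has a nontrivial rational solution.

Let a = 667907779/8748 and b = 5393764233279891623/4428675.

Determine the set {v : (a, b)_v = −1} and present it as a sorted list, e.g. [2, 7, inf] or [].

[11, 19]

(a, b) ≡ (57, 4389) mod (ℚ^×)²; places V = {2, 3, 5, 7, 11, 19, ∞}.
(a,b)_3: α=-7, u≡1; β=-11, v≡2 (mod 3); (1|3)=+1, (2|3)=-1; sign (−1)^1·+1^-11·-1^-7 = +1.
(a,b)_19: α=1, u≡12; β=3, v≡10 (mod 19); (12|19)=-1, (10|19)=-1; sign (−1)^1·-1^3·-1^1 = -1.
(a,b)_∞: sgn(57)=+, sgn(4389)=+, so +1.
(a,b)_5: α=0, u≡3; β=-2, v≡4 (mod 5); (3|5)=-1, (4|5)=+1; sign (−1)^0·-1^-2·+1^0 = +1.
(a,b)_2: α=-2, β=0; u≡1, v≡5 (mod 8); ε(u)ε(v)=0·0, αω(v)=-2·1, βω(u)=0·0; sum ≡ 0  ⇒  +1.
(a,b)_7: α=4, u≡4; β=9, v≡4 (mod 7); (4|7)=+1, (4|7)=+1; sign (−1)^0·+1^9·+1^4 = +1.
(a,b)_11: α=4, u≡8; β=7, v≡9 (mod 11); (8|11)=-1, (9|11)=+1; sign (−1)^0·-1^7·+1^4 = -1.
Ram(57, 4389) = {11, 19}; no ℚ_11-point on the conic.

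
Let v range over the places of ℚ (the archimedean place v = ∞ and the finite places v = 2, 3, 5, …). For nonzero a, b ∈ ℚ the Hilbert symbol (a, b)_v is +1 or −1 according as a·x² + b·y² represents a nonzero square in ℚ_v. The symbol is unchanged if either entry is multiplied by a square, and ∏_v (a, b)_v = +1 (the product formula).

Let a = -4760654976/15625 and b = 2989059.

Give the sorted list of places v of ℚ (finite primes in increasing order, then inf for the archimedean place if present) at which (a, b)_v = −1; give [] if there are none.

(a, b) ≡ (-1394, 2989059) mod (ℚ^×)²; places V = {2, 3, 5, 7, 11, 17, 29, 41, 43, 47, ∞}.
(a,b)_7: α=2, u≡3; β=0, v≡3 (mod 7); (3|7)=-1, (3|7)=-1; sign (−1)^0·-1^0·-1^2 = +1.
(a,b)_2: α=7, β=0; u≡7, v≡3 (mod 8); ε(u)ε(v)=1·1, αω(v)=7·1, βω(u)=0·0; sum ≡ 0  ⇒  +1.
(a,b)_41: α=1, u≡26; β=0, v≡36 (mod 41); (26|41)=-1, (36|41)=+1; sign (−1)^0·-1^0·+1^1 = +1.
(a,b)_∞: sgn(-1394)=−, sgn(2989059)=+, so +1.
(a,b)_5: α=-6, u≡4; β=0, v≡4 (mod 5); (4|5)=+1, (4|5)=+1; sign (−1)^0·+1^0·+1^-6 = +1.
(a,b)_3: α=2, u≡1; β=1, v≡2 (mod 3); (1|3)=+1, (2|3)=-1; sign (−1)^0·+1^1·-1^2 = +1.
(a,b)_17: α=1, u≡12; β=1, v≡13 (mod 17); (12|17)=-1, (13|17)=+1; sign (−1)^0·-1^1·+1^1 = -1.
(a,b)_47: α=0, u≡17; β=1, v≡6 (mod 47); (17|47)=+1, (6|47)=+1; sign (−1)^0·+1^1·+1^0 = +1.
(a,b)_11: α=2, u≡1; β=0, v≡7 (mod 11); (1|11)=+1, (7|11)=-1; sign (−1)^0·+1^0·-1^2 = +1.
(a,b)_43: α=0, u≡15; β=1, v≡25 (mod 43); (15|43)=+1, (25|43)=+1; sign (−1)^0·+1^1·+1^0 = +1.
(a,b)_29: α=0, u≡2; β=1, v≡5 (mod 29); (2|29)=-1, (5|29)=+1; sign (−1)^0·-1^1·+1^0 = -1.
Ram(-1394, 2989059) = {17, 29}; no ℚ_17-point on the conic.

[17, 29]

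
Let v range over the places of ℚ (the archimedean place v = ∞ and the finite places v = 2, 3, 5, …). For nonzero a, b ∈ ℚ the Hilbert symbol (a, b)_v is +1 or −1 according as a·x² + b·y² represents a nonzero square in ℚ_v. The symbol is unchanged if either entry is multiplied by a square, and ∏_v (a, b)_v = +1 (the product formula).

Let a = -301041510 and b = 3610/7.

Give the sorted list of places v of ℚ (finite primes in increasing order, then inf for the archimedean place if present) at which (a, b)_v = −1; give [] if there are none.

[5, 7]

(a, b) ≡ (-2310, 70) mod (ℚ^×)²; places V = {2, 3, 5, 7, 11, 19, ∞}.
(a,b)_2: α=1, β=1; u≡5, v≡3 (mod 8); ε(u)ε(v)=0·1, αω(v)=1·1, βω(u)=1·1; sum ≡ 0  ⇒  +1.
(a,b)_∞: sgn(-2310)=−, sgn(70)=+, so +1.
(a,b)_3: α=1, u≡1; β=0, v≡1 (mod 3); (1|3)=+1, (1|3)=+1; sign (−1)^0·+1^0·+1^1 = +1.
(a,b)_19: α=4, u≡8; β=2, v≡15 (mod 19); (8|19)=-1, (15|19)=-1; sign (−1)^0·-1^2·-1^4 = +1.
(a,b)_5: α=1, u≡3; β=1, v≡1 (mod 5); (3|5)=-1, (1|5)=+1; sign (−1)^0·-1^1·+1^1 = -1.
(a,b)_11: α=1, u≡7; β=0, v≡5 (mod 11); (7|11)=-1, (5|11)=+1; sign (−1)^0·-1^0·+1^1 = +1.
(a,b)_7: α=1, u≡5; β=-1, v≡5 (mod 7); (5|7)=-1, (5|7)=-1; sign (−1)^1·-1^-1·-1^1 = -1.
(-2310, 70 / ℚ) ramifies at {5, 7}: a division algebra.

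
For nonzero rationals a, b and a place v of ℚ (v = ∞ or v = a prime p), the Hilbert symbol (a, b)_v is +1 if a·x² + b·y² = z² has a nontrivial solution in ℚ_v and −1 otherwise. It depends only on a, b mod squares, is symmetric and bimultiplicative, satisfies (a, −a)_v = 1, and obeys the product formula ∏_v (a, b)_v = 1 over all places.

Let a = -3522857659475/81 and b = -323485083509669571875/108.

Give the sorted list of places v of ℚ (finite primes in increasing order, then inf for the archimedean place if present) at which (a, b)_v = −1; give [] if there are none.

[19, inf]

Mod squares: a ≡ -11, b ≡ -72105. Check v ∈ {∞, 2, 3, 5, 7, 11, 19, 23, 37, 41}.
v=∞: -11 < 0 and -72105 < 0  ⇒  (a,b)_∞ = -1.
v=37: a=37^2·(≡25), b=37^2·(≡15) mod 37; (25|37)=+1, (15|37)=-1; (−1)^{2·2·18}·(+1)^2·(-1)^2 = +1.
v=41: a=41^0·(≡7), b=41^2·(≡17) mod 41; (7|41)=-1, (17|41)=-1; (−1)^{0·2·20}·(-1)^2·(-1)^0 = +1.
v=5: a=5^2·(≡1), b=5^5·(≡4) mod 5; (1|5)=+1, (4|5)=+1; (−1)^{2·5·2}·(+1)^5·(+1)^2 = +1.
v=23: a=23^2·(≡2), b=23^3·(≡18) mod 23; (2|23)=+1, (18|23)=+1; (−1)^{2·3·11}·(+1)^3·(+1)^2 = +1.
v=7: a=7^2·(≡3), b=7^2·(≡2) mod 7; (3|7)=-1, (2|7)=+1; (−1)^{2·2·3}·(-1)^2·(+1)^2 = +1.
v=2: v_2(a)=0, v_2(b)=-2; units ≡ 5, 7 (mod 8); ε·ε+αω+βω = 0·1+0·0+-2·1 ≡ 0  ⇒  (a,b)_2 = +1.
v=3: a=3^-4·(≡1), b=3^-3·(≡1) mod 3; (1|3)=+1, (1|3)=+1; (−1)^{-4·-3·1}·(+1)^-3·(+1)^-4 = +1.
v=11: a=11^1·(≡10), b=11^1·(≡4) mod 11; (10|11)=-1, (4|11)=+1; (−1)^{1·1·5}·(-1)^1·(+1)^1 = +1.
v=19: a=19^2·(≡10), b=19^3·(≡6) mod 19; (10|19)=-1, (6|19)=+1; (−1)^{2·3·9}·(-1)^3·(+1)^2 = -1.
Ram(-11, -72105) = {19, ∞}; no ℚ_19-point on the conic.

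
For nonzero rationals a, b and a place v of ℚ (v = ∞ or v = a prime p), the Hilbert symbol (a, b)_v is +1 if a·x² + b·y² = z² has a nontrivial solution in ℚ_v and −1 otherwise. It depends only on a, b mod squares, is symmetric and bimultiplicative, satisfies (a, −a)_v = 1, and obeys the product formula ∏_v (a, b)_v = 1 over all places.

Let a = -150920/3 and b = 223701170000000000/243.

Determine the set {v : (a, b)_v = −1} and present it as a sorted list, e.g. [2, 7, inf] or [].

(a, b) ≡ (-2310, 231) mod (ℚ^×)²; places V = {2, 3, 5, 7, 11, ∞}.
(a,b)_∞: sgn(-2310)=−, sgn(231)=+, so +1.
(a,b)_5: α=1, u≡2; β=10, v≡1 (mod 5); (2|5)=-1, (1|5)=+1; sign (−1)^0·-1^10·+1^1 = +1.
(a,b)_11: α=1, u≡10; β=3, v≡10 (mod 11); (10|11)=-1, (10|11)=-1; sign (−1)^1·-1^3·-1^1 = -1.
(a,b)_2: α=3, β=10; u≡5, v≡7 (mod 8); ε(u)ε(v)=0·1, αω(v)=3·0, βω(u)=10·1; sum ≡ 0  ⇒  +1.
(a,b)_7: α=3, u≡5; β=5, v≡5 (mod 7); (5|7)=-1, (5|7)=-1; sign (−1)^1·-1^5·-1^3 = -1.
(a,b)_3: α=-1, u≡1; β=-5, v≡2 (mod 3); (1|3)=+1, (2|3)=-1; sign (−1)^1·+1^-5·-1^-1 = +1.
Ram(-2310, 231) = {7, 11}; no ℚ_7-point on the conic.

[7, 11]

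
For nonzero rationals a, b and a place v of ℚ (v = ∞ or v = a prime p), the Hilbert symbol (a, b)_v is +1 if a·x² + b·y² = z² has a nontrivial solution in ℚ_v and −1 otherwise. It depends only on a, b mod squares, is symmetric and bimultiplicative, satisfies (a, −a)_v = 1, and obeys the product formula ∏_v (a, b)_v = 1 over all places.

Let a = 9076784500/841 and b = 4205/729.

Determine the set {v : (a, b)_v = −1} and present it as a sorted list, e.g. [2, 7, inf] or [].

Mod squares: a ≡ 1852405, b ≡ 5. Check v ∈ {∞, 2, 3, 5, 7, 17, 19, 29, 31, 37}.
v=7: a=7^2·(≡4), b=7^0·(≡5) mod 7; (4|7)=+1, (5|7)=-1; (−1)^{2·0·3}·(+1)^0·(-1)^2 = +1.
v=17: a=17^1·(≡6), b=17^0·(≡14) mod 17; (6|17)=-1, (14|17)=-1; (−1)^{1·0·8}·(-1)^0·(-1)^1 = -1.
v=∞: 1852405 > 0 and 5 > 0  ⇒  (a,b)_∞ = +1.
v=3: a=3^0·(≡1), b=3^-6·(≡2) mod 3; (1|3)=+1, (2|3)=-1; (−1)^{0·-6·1}·(+1)^-6·(-1)^0 = +1.
v=5: a=5^3·(≡1), b=5^1·(≡4) mod 5; (1|5)=+1, (4|5)=+1; (−1)^{3·1·2}·(+1)^1·(+1)^3 = +1.
v=2: v_2(a)=2, v_2(b)=0; units ≡ 5, 5 (mod 8); ε·ε+αω+βω = 0·0+2·1+0·1 ≡ 0  ⇒  (a,b)_2 = +1.
v=37: a=37^1·(≡1), b=37^0·(≡18) mod 37; (1|37)=+1, (18|37)=-1; (−1)^{1·0·18}·(+1)^0·(-1)^1 = -1.
v=19: a=19^1·(≡9), b=19^0·(≡9) mod 19; (9|19)=+1, (9|19)=+1; (−1)^{1·0·9}·(+1)^0·(+1)^1 = +1.
v=31: a=31^1·(≡9), b=31^0·(≡9) mod 31; (9|31)=+1, (9|31)=+1; (−1)^{1·0·15}·(+1)^0·(+1)^1 = +1.
v=29: a=29^-2·(≡28), b=29^2·(≡23) mod 29; (28|29)=+1, (23|29)=+1; (−1)^{-2·2·14}·(+1)^2·(+1)^-2 = +1.
Ram(1852405, 5) = {17, 37}; no ℚ_17-point on the conic.

[17, 37]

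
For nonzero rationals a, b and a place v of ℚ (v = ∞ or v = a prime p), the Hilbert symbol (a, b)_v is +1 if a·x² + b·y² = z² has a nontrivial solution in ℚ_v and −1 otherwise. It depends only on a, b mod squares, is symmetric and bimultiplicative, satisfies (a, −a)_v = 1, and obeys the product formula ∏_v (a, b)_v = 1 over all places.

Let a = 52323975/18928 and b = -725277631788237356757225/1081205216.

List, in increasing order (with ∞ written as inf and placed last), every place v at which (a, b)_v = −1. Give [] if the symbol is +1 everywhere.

[7, 11, 17, 37]

Mod squares: a ≡ 2233, b ≡ -255374. Check v ∈ {∞, 2, 3, 5, 7, 11, 13, 17, 29, 37}.
v=13: a=13^-2·(≡10), b=13^-6·(≡5) mod 13; (10|13)=+1, (5|13)=-1; (−1)^{-2·-6·6}·(+1)^-6·(-1)^-2 = +1.
v=17: a=17^0·(≡7), b=17^3·(≡10) mod 17; (7|17)=-1, (10|17)=-1; (−1)^{0·3·8}·(-1)^3·(-1)^0 = -1.
v=37: a=37^0·(≡22), b=37^1·(≡23) mod 37; (22|37)=-1, (23|37)=-1; (−1)^{0·1·18}·(-1)^1·(-1)^0 = -1.
v=2: v_2(a)=-4, v_2(b)=-5; units ≡ 1, 1 (mod 8); ε·ε+αω+βω = 0·0+-4·0+-5·0 ≡ 0  ⇒  (a,b)_2 = +1.
v=3: a=3^8·(≡1), b=3^12·(≡1) mod 3; (1|3)=+1, (1|3)=+1; (−1)^{8·12·1}·(+1)^12·(+1)^8 = +1.
v=∞: 2233 > 0 and -255374 < 0  ⇒  (a,b)_∞ = +1.
v=5: a=5^2·(≡3), b=5^2·(≡1) mod 5; (3|5)=-1, (1|5)=+1; (−1)^{2·2·2}·(-1)^2·(+1)^2 = +1.
v=7: a=7^-1·(≡2), b=7^-1·(≡1) mod 7; (2|7)=+1, (1|7)=+1; (−1)^{-1·-1·3}·(+1)^-1·(+1)^-1 = -1.
v=29: a=29^1·(≡2), b=29^5·(≡26) mod 29; (2|29)=-1, (26|29)=-1; (−1)^{1·5·14}·(-1)^5·(-1)^1 = +1.
v=11: a=11^1·(≡9), b=11^4·(≡10) mod 11; (9|11)=+1, (10|11)=-1; (−1)^{1·4·5}·(+1)^4·(-1)^1 = -1.
|Ram(2233, -255374)| = 4, even; anisotropic at {7, 11, 17, 37}.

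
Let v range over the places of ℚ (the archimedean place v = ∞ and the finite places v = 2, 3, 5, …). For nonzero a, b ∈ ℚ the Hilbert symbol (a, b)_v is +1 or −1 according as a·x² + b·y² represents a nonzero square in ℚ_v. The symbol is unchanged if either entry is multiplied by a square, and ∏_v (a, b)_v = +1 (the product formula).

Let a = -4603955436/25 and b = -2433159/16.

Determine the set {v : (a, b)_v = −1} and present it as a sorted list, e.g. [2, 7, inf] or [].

[17, 37, 41, inf]

Mod squares: a ≡ -14209739, b ≡ -30039. Check v ∈ {∞, 2, 3, 5, 17, 19, 29, 31, 37, 41}.
v=19: a=19^1·(≡9), b=19^1·(≡13) mod 19; (9|19)=+1, (13|19)=-1; (−1)^{1·1·9}·(+1)^1·(-1)^1 = +1.
v=2: v_2(a)=2, v_2(b)=-4; units ≡ 5, 1 (mod 8); ε·ε+αω+βω = 0·0+2·0+-4·1 ≡ 0  ⇒  (a,b)_2 = +1.
v=17: a=17^1·(≡5), b=17^1·(≡4) mod 17; (5|17)=-1, (4|17)=+1; (−1)^{1·1·8}·(-1)^1·(+1)^1 = -1.
v=5: a=5^-2·(≡4), b=5^0·(≡1) mod 5; (4|5)=+1, (1|5)=+1; (−1)^{-2·0·2}·(+1)^0·(+1)^-2 = +1.
v=29: a=29^1·(≡16), b=29^0·(≡9) mod 29; (16|29)=+1, (9|29)=+1; (−1)^{1·0·14}·(+1)^0·(+1)^1 = +1.
v=41: a=41^1·(≡19), b=41^0·(≡35) mod 41; (19|41)=-1, (35|41)=-1; (−1)^{1·0·20}·(-1)^0·(-1)^1 = -1.
v=3: a=3^4·(≡1), b=3^5·(≡1) mod 3; (1|3)=+1, (1|3)=+1; (−1)^{4·5·1}·(+1)^5·(+1)^4 = +1.
v=37: a=37^1·(≡19), b=37^0·(≡23) mod 37; (19|37)=-1, (23|37)=-1; (−1)^{1·0·18}·(-1)^0·(-1)^1 = -1.
v=31: a=31^0·(≡18), b=31^1·(≡6) mod 31; (18|31)=+1, (6|31)=-1; (−1)^{0·1·15}·(+1)^1·(-1)^0 = +1.
v=∞: -14209739 < 0 and -30039 < 0  ⇒  (a,b)_∞ = -1.
(-14209739, -30039 / ℚ) ramifies at {17, 37, 41, ∞}: a division algebra.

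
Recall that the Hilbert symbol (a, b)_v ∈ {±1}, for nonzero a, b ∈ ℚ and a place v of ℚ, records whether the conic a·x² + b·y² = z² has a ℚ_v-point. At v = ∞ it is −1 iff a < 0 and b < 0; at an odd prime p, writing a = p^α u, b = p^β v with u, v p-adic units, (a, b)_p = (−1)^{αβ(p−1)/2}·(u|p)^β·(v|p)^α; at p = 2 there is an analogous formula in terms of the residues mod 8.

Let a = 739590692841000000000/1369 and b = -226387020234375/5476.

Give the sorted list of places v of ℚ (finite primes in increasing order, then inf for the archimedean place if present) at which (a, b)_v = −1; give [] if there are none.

(a, b) ≡ (5610, -455) mod (ℚ^×)²; places V = {2, 3, 5, 7, 11, 13, 17, 19, 37, ∞}.
(a,b)_17: α=1, u≡10; β=0, v≡4 (mod 17); (10|17)=-1, (4|17)=+1; sign (−1)^0·-1^0·+1^1 = +1.
(a,b)_37: α=-2, u≡13; β=-2, v≡4 (mod 37); (13|37)=-1, (4|37)=+1; sign (−1)^0·-1^-2·+1^-2 = +1.
(a,b)_5: α=9, u≡3; β=7, v≡1 (mod 5); (3|5)=-1, (1|5)=+1; sign (−1)^0·-1^7·+1^9 = -1.
(a,b)_11: α=1, u≡1; β=2, v≡6 (mod 11); (1|11)=+1, (6|11)=-1; sign (−1)^0·+1^2·-1^1 = -1.
(a,b)_19: α=2, u≡6; β=2, v≡5 (mod 19); (6|19)=+1, (5|19)=+1; sign (−1)^0·+1^2·+1^2 = +1.
(a,b)_2: α=9, β=-2; u≡5, v≡1 (mod 8); ε(u)ε(v)=0·0, αω(v)=9·0, βω(u)=-2·1; sum ≡ 0  ⇒  +1.
(a,b)_3: α=3, u≡1; β=6, v≡1 (mod 3); (1|3)=+1, (1|3)=+1; sign (−1)^0·+1^6·+1^3 = +1.
(a,b)_7: α=4, u≡5; β=1, v≡6 (mod 7); (5|7)=-1, (6|7)=-1; sign (−1)^0·-1^1·-1^4 = -1.
(a,b)_∞: sgn(5610)=+, sgn(-455)=−, so +1.
(a,b)_13: α=2, u≡11; β=1, v≡3 (mod 13); (11|13)=-1, (3|13)=+1; sign (−1)^0·-1^1·+1^2 = -1.
(5610, -455 / ℚ) ramifies at {5, 7, 11, 13}: a division algebra.

[5, 7, 11, 13]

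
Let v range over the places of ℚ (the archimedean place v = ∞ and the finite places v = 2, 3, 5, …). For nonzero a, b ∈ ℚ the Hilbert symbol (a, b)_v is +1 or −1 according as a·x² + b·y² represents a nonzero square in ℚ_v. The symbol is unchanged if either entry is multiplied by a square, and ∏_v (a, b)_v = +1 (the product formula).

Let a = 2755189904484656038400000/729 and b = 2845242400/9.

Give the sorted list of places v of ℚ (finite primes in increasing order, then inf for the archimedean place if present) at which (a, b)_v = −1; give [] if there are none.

[2, 7, 11, 19]

Mod squares: a ≡ 85085, b ≡ 58786. Check v ∈ {∞, 2, 3, 5, 7, 11, 13, 17, 19}.
v=11: a=11^5·(≡2), b=11^2·(≡7) mod 11; (2|11)=-1, (7|11)=-1; (−1)^{5·2·5}·(-1)^2·(-1)^5 = -1.
v=2: v_2(a)=12, v_2(b)=5; units ≡ 5, 1 (mod 8); ε·ε+αω+βω = 0·0+12·0+5·1 ≡ 1  ⇒  (a,b)_2 = -1.
v=17: a=17^3·(≡11), b=17^1·(≡14) mod 17; (11|17)=-1, (14|17)=-1; (−1)^{3·1·8}·(-1)^1·(-1)^3 = +1.
v=19: a=19^2·(≡15), b=19^1·(≡4) mod 19; (15|19)=-1, (4|19)=+1; (−1)^{2·1·9}·(-1)^1·(+1)^2 = -1.
v=3: a=3^-6·(≡2), b=3^-2·(≡1) mod 3; (2|3)=-1, (1|3)=+1; (−1)^{-6·-2·1}·(-1)^-2·(+1)^-6 = +1.
v=5: a=5^5·(≡2), b=5^2·(≡4) mod 5; (2|5)=-1, (4|5)=+1; (−1)^{5·2·2}·(-1)^2·(+1)^5 = +1.
v=7: a=7^3·(≡3), b=7^1·(≡5) mod 7; (3|7)=-1, (5|7)=-1; (−1)^{3·1·3}·(-1)^1·(-1)^3 = -1.
v=13: a=13^3·(≡5), b=13^1·(≡7) mod 13; (5|13)=-1, (7|13)=-1; (−1)^{3·1·6}·(-1)^1·(-1)^3 = +1.
v=∞: 85085 > 0 and 58786 > 0  ⇒  (a,b)_∞ = +1.
(85085, 58786 / ℚ) ramifies at {2, 7, 11, 19}: a division algebra.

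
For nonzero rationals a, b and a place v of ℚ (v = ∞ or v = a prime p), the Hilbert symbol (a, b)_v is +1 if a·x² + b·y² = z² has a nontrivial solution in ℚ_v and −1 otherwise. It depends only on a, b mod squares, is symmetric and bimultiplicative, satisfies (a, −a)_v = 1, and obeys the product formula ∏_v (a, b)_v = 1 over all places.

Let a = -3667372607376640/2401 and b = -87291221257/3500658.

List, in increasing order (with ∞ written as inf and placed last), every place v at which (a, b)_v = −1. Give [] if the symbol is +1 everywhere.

[41, inf]

Mod squares: a ≡ -85, b ≡ -1394. Check v ∈ {∞, 2, 3, 5, 7, 17, 19, 31, 41}.
v=17: a=17^3·(≡5), b=17^1·(≡12) mod 17; (5|17)=-1, (12|17)=-1; (−1)^{3·1·8}·(-1)^1·(-1)^3 = +1.
v=31: a=31^2·(≡14), b=31^2·(≡1) mod 31; (14|31)=+1, (1|31)=+1; (−1)^{2·2·15}·(+1)^2·(+1)^2 = +1.
v=19: a=19^2·(≡13), b=19^4·(≡3) mod 19; (13|19)=-1, (3|19)=-1; (−1)^{2·4·9}·(-1)^4·(-1)^2 = +1.
v=2: v_2(a)=8, v_2(b)=-1; units ≡ 3, 7 (mod 8); ε·ε+αω+βω = 1·1+8·0+-1·1 ≡ 0  ⇒  (a,b)_2 = +1.
v=41: a=41^2·(≡12), b=41^1·(≡17) mod 41; (12|41)=-1, (17|41)=-1; (−1)^{2·1·20}·(-1)^1·(-1)^2 = -1.
v=3: a=3^0·(≡2), b=3^-6·(≡1) mod 3; (2|3)=-1, (1|3)=+1; (−1)^{0·-6·1}·(-1)^-6·(+1)^0 = +1.
v=5: a=5^1·(≡2), b=5^0·(≡1) mod 5; (2|5)=-1, (1|5)=+1; (−1)^{1·0·2}·(-1)^0·(+1)^1 = +1.
v=∞: -85 < 0 and -1394 < 0  ⇒  (a,b)_∞ = -1.
v=7: a=7^-4·(≡6), b=7^-4·(≡6) mod 7; (6|7)=-1, (6|7)=-1; (−1)^{-4·-4·3}·(-1)^-4·(-1)^-4 = +1.
Ram(-85, -1394) = {41, ∞}; no ℚ_41-point on the conic.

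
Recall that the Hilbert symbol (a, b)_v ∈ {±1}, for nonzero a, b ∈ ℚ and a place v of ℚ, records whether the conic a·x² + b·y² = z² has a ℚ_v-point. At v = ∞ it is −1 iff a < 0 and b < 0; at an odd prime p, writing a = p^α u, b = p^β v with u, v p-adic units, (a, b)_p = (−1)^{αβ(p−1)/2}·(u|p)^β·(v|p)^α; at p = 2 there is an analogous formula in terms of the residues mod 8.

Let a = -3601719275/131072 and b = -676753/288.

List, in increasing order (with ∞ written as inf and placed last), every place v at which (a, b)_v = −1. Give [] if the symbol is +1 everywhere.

Mod squares: a ≡ -22, b ≡ -11186. Check v ∈ {∞, 2, 3, 5, 7, 11, 17, 47}.
v=∞: -22 < 0 and -11186 < 0  ⇒  (a,b)_∞ = -1.
v=7: a=7^2·(≡3), b=7^1·(≡5) mod 7; (3|7)=-1, (5|7)=-1; (−1)^{2·1·3}·(-1)^1·(-1)^2 = -1.
v=11: a=11^3·(≡9), b=11^2·(≡3) mod 11; (9|11)=+1, (3|11)=+1; (−1)^{3·2·5}·(+1)^2·(+1)^3 = +1.
v=47: a=47^2·(≡34), b=47^1·(≡5) mod 47; (34|47)=+1, (5|47)=-1; (−1)^{2·1·23}·(+1)^1·(-1)^2 = +1.
v=5: a=5^2·(≡2), b=5^0·(≡4) mod 5; (2|5)=-1, (4|5)=+1; (−1)^{2·0·2}·(-1)^0·(+1)^2 = +1.
v=17: a=17^0·(≡11), b=17^1·(≡12) mod 17; (11|17)=-1, (12|17)=-1; (−1)^{0·1·8}·(-1)^1·(-1)^0 = -1.
v=3: a=3^0·(≡2), b=3^-2·(≡1) mod 3; (2|3)=-1, (1|3)=+1; (−1)^{0·-2·1}·(-1)^-2·(+1)^0 = +1.
v=2: v_2(a)=-17, v_2(b)=-5; units ≡ 5, 7 (mod 8); ε·ε+αω+βω = 0·1+-17·0+-5·1 ≡ 1  ⇒  (a,b)_2 = -1.
(-22, -11186 / ℚ) ramifies at {2, 7, 17, ∞}: a division algebra.

[2, 7, 17, inf]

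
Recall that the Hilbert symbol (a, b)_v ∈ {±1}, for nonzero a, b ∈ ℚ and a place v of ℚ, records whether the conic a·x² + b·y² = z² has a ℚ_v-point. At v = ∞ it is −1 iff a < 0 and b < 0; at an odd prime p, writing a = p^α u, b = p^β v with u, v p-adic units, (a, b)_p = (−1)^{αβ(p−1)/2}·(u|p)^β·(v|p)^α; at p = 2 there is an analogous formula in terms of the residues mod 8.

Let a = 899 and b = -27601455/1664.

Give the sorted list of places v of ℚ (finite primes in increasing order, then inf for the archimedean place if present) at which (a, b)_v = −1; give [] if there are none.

[2, 3, 13, 29]

Mod squares: a ≡ 899, b ≡ -6630. Check v ∈ {∞, 2, 3, 5, 7, 13, 17, 29, 31, 47}.
v=2: v_2(a)=0, v_2(b)=-7; units ≡ 3, 5 (mod 8); ε·ε+αω+βω = 1·0+0·1+-7·1 ≡ 1  ⇒  (a,b)_2 = -1.
v=17: a=17^0·(≡15), b=17^1·(≡15) mod 17; (15|17)=+1, (15|17)=+1; (−1)^{0·1·8}·(+1)^1·(+1)^0 = +1.
v=3: a=3^0·(≡2), b=3^1·(≡1) mod 3; (2|3)=-1, (1|3)=+1; (−1)^{0·1·1}·(-1)^1·(+1)^0 = -1.
v=∞: 899 > 0 and -6630 < 0  ⇒  (a,b)_∞ = +1.
v=31: a=31^1·(≡29), b=31^0·(≡14) mod 31; (29|31)=-1, (14|31)=+1; (−1)^{1·0·15}·(-1)^0·(+1)^1 = +1.
v=29: a=29^1·(≡2), b=29^0·(≡15) mod 29; (2|29)=-1, (15|29)=-1; (−1)^{1·0·14}·(-1)^0·(-1)^1 = -1.
v=7: a=7^0·(≡3), b=7^2·(≡6) mod 7; (3|7)=-1, (6|7)=-1; (−1)^{0·2·3}·(-1)^2·(-1)^0 = +1.
v=47: a=47^0·(≡6), b=47^2·(≡35) mod 47; (6|47)=+1, (35|47)=-1; (−1)^{0·2·23}·(+1)^2·(-1)^0 = +1.
v=5: a=5^0·(≡4), b=5^1·(≡1) mod 5; (4|5)=+1, (1|5)=+1; (−1)^{0·1·2}·(+1)^1·(+1)^0 = +1.
v=13: a=13^0·(≡2), b=13^-1·(≡12) mod 13; (2|13)=-1, (12|13)=+1; (−1)^{0·-1·6}·(-1)^-1·(+1)^0 = -1.
|Ram(899, -6630)| = 4, even; anisotropic at {2, 3, 13, 29}.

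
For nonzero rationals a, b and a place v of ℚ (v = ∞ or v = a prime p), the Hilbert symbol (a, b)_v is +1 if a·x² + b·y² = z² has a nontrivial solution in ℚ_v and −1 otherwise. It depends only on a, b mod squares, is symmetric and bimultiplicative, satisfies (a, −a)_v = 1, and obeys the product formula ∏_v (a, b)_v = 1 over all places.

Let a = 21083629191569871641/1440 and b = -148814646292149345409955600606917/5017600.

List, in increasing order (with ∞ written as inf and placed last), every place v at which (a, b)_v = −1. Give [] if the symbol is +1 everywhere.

[2, 5, 13, 19, 43, 47]

Mod squares: a ≡ 138890, b ≡ -321997. Check v ∈ {∞, 2, 3, 5, 7, 11, 13, 17, 19, 23, 31, 43, 47}.
v=3: a=3^-2·(≡2), b=3^0·(≡2) mod 3; (2|3)=-1, (2|3)=-1; (−1)^{-2·0·1}·(-1)^0·(-1)^-2 = +1.
v=∞: 138890 > 0 and -321997 < 0  ⇒  (a,b)_∞ = +1.
v=11: a=11^4·(≡1), b=11^2·(≡8) mod 11; (1|11)=+1, (8|11)=-1; (−1)^{4·2·5}·(+1)^2·(-1)^4 = +1.
v=2: v_2(a)=-5, v_2(b)=-12; units ≡ 5, 3 (mod 8); ε·ε+αω+βω = 0·1+-5·1+-12·1 ≡ 1  ⇒  (a,b)_2 = -1.
v=17: a=17^3·(≡3), b=17^5·(≡7) mod 17; (3|17)=-1, (7|17)=-1; (−1)^{3·5·8}·(-1)^5·(-1)^3 = +1.
v=5: a=5^-1·(≡2), b=5^-2·(≡2) mod 5; (2|5)=-1, (2|5)=-1; (−1)^{-1·-2·2}·(-1)^-2·(-1)^-1 = -1.
v=43: a=43^1·(≡20), b=43^2·(≡3) mod 43; (20|43)=-1, (3|43)=-1; (−1)^{1·2·21}·(-1)^2·(-1)^1 = -1.
v=19: a=19^1·(≡3), b=19^4·(≡8) mod 19; (3|19)=-1, (8|19)=-1; (−1)^{1·4·9}·(-1)^4·(-1)^1 = -1.
v=31: a=31^2·(≡7), b=31^3·(≡15) mod 31; (7|31)=+1, (15|31)=-1; (−1)^{2·3·15}·(+1)^3·(-1)^2 = +1.
v=47: a=47^2·(≡39), b=47^3·(≡5) mod 47; (39|47)=-1, (5|47)=-1; (−1)^{2·3·23}·(-1)^3·(-1)^2 = -1.
v=13: a=13^2·(≡11), b=13^3·(≡10) mod 13; (11|13)=-1, (10|13)=+1; (−1)^{2·3·6}·(-1)^3·(+1)^2 = -1.
v=7: a=7^0·(≡3), b=7^-2·(≡6) mod 7; (3|7)=-1, (6|7)=-1; (−1)^{0·-2·3}·(-1)^-2·(-1)^0 = +1.
v=23: a=23^0·(≡16), b=23^2·(≡12) mod 23; (16|23)=+1, (12|23)=+1; (−1)^{0·2·11}·(+1)^2·(+1)^0 = +1.
Ram(138890, -321997) = {2, 5, 13, 19, 43, 47}; no ℚ_2-point on the conic.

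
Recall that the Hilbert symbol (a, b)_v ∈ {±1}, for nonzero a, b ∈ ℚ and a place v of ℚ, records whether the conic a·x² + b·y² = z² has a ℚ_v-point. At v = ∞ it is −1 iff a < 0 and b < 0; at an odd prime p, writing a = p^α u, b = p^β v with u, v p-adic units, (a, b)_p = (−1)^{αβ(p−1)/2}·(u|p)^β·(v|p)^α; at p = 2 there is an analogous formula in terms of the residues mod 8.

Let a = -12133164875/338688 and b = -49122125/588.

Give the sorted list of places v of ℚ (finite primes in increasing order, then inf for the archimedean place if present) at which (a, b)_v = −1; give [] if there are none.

[3, 5, 19, inf]

Mod squares: a ≡ -23865, b ≡ -5894655. Check v ∈ {∞, 2, 3, 5, 7, 13, 19, 37, 43}.
v=13: a=13^2·(≡10), b=13^1·(≡11) mod 13; (10|13)=+1, (11|13)=-1; (−1)^{2·1·6}·(+1)^1·(-1)^2 = +1.
v=19: a=19^2·(≡12), b=19^1·(≡7) mod 19; (12|19)=-1, (7|19)=+1; (−1)^{2·1·9}·(-1)^1·(+1)^2 = -1.
v=2: v_2(a)=-8, v_2(b)=-2; units ≡ 7, 1 (mod 8); ε·ε+αω+βω = 1·0+-8·0+-2·0 ≡ 0  ⇒  (a,b)_2 = +1.
v=7: a=7^-2·(≡5), b=7^-2·(≡5) mod 7; (5|7)=-1, (5|7)=-1; (−1)^{-2·-2·3}·(-1)^-2·(-1)^-2 = +1.
v=5: a=5^3·(≡2), b=5^3·(≡1) mod 5; (2|5)=-1, (1|5)=+1; (−1)^{3·3·2}·(-1)^3·(+1)^3 = -1.
v=43: a=43^1·(≡1), b=43^1·(≡18) mod 43; (1|43)=+1, (18|43)=-1; (−1)^{1·1·21}·(+1)^1·(-1)^1 = +1.
v=∞: -23865 < 0 and -5894655 < 0  ⇒  (a,b)_∞ = -1.
v=3: a=3^-3·(≡1), b=3^-1·(≡1) mod 3; (1|3)=+1, (1|3)=+1; (−1)^{-3·-1·1}·(+1)^-1·(+1)^-3 = -1.
v=37: a=37^1·(≡33), b=37^1·(≡7) mod 37; (33|37)=+1, (7|37)=+1; (−1)^{1·1·18}·(+1)^1·(+1)^1 = +1.
Ram(-23865, -5894655) = {3, 5, 19, ∞}; no ℚ_3-point on the conic.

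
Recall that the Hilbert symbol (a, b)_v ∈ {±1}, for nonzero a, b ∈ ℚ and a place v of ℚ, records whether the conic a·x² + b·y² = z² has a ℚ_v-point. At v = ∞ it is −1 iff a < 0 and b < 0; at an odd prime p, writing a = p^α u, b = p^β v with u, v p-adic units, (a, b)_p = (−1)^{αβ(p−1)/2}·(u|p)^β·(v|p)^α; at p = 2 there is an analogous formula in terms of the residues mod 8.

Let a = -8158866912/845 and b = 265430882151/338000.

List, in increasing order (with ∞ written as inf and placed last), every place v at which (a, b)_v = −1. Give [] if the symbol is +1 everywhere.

[2, 3, 5, 19]

Mod squares: a ≡ -13110, b ≡ 6555. Check v ∈ {∞, 2, 3, 5, 7, 13, 17, 19, 23, 31}.
v=31: a=31^0·(≡3), b=31^2·(≡2) mod 31; (3|31)=-1, (2|31)=+1; (−1)^{0·2·15}·(-1)^2·(+1)^0 = +1.
v=5: a=5^-1·(≡2), b=5^-3·(≡4) mod 5; (2|5)=-1, (4|5)=+1; (−1)^{-1·-3·2}·(-1)^-3·(+1)^-1 = -1.
v=3: a=3^5·(≡1), b=3^7·(≡1) mod 3; (1|3)=+1, (1|3)=+1; (−1)^{5·7·1}·(+1)^7·(+1)^5 = -1.
v=7: a=7^4·(≡2), b=7^0·(≡3) mod 7; (2|7)=+1, (3|7)=-1; (−1)^{4·0·3}·(+1)^0·(-1)^4 = +1.
v=2: v_2(a)=5, v_2(b)=-4; units ≡ 5, 3 (mod 8); ε·ε+αω+βω = 0·1+5·1+-4·1 ≡ 1  ⇒  (a,b)_2 = -1.
v=13: a=13^-2·(≡5), b=13^-2·(≡10) mod 13; (5|13)=-1, (10|13)=+1; (−1)^{-2·-2·6}·(-1)^-2·(+1)^-2 = +1.
v=23: a=23^1·(≡11), b=23^1·(≡4) mod 23; (11|23)=-1, (4|23)=+1; (−1)^{1·1·11}·(-1)^1·(+1)^1 = +1.
v=17: a=17^0·(≡6), b=17^2·(≡11) mod 17; (6|17)=-1, (11|17)=-1; (−1)^{0·2·8}·(-1)^2·(-1)^0 = +1.
v=∞: -13110 < 0 and 6555 > 0  ⇒  (a,b)_∞ = +1.
v=19: a=19^1·(≡14), b=19^1·(≡18) mod 19; (14|19)=-1, (18|19)=-1; (−1)^{1·1·9}·(-1)^1·(-1)^1 = -1.
|Ram(-13110, 6555)| = 4, even; anisotropic at {2, 3, 5, 19}.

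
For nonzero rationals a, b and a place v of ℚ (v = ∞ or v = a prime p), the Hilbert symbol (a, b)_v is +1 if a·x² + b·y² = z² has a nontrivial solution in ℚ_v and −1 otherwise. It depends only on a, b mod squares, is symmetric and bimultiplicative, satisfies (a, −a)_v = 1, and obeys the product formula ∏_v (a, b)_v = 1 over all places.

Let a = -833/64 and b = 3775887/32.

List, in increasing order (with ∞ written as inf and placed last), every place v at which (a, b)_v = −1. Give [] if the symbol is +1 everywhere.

[2, 17, 29, 37]

(a, b) ≡ (-17, 839086) mod (ℚ^×)²; places V = {2, 3, 7, 17, 23, 29, 37, ∞}.
(a,b)_2: α=-6, β=-5; u≡7, v≡7 (mod 8); ε(u)ε(v)=1·1, αω(v)=-6·0, βω(u)=-5·0; sum ≡ 1  ⇒  -1.
(a,b)_3: α=0, u≡1; β=2, v≡1 (mod 3); (1|3)=+1, (1|3)=+1; sign (−1)^0·+1^2·+1^0 = +1.
(a,b)_17: α=1, u≡8; β=1, v≡14 (mod 17); (8|17)=+1, (14|17)=-1; sign (−1)^0·+1^1·-1^1 = -1.
(a,b)_23: α=0, u≡1; β=1, v≡2 (mod 23); (1|23)=+1, (2|23)=+1; sign (−1)^0·+1^1·+1^0 = +1.
(a,b)_37: α=0, u≡13; β=1, v≡36 (mod 37); (13|37)=-1, (36|37)=+1; sign (−1)^0·-1^1·+1^0 = -1.
(a,b)_29: α=0, u≡11; β=1, v≡17 (mod 29); (11|29)=-1, (17|29)=-1; sign (−1)^0·-1^1·-1^0 = -1.
(a,b)_7: α=2, u≡4; β=0, v≡6 (mod 7); (4|7)=+1, (6|7)=-1; sign (−1)^0·+1^0·-1^2 = +1.
(a,b)_∞: sgn(-17)=−, sgn(839086)=+, so +1.
(-17, 839086 / ℚ) ramifies at {2, 17, 29, 37}: a division algebra.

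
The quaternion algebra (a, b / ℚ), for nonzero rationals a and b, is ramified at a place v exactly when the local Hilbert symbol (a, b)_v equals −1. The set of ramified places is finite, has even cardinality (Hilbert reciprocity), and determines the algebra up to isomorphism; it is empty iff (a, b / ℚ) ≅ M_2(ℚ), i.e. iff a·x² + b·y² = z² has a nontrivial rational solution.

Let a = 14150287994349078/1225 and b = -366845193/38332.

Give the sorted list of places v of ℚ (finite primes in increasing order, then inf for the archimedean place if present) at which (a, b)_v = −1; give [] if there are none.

[7, 13, 17, 23]

Mod squares: a ≡ 598, b ≡ -391391. Check v ∈ {∞, 2, 3, 5, 7, 11, 13, 17, 23, 29, 37}.
v=11: a=11^2·(≡1), b=11^1·(≡9) mod 11; (1|11)=+1, (9|11)=+1; (−1)^{2·1·5}·(+1)^1·(+1)^2 = +1.
v=17: a=17^2·(≡3), b=17^1·(≡3) mod 17; (3|17)=-1, (3|17)=-1; (−1)^{2·1·8}·(-1)^1·(-1)^2 = -1.
v=23: a=23^3·(≡3), b=23^1·(≡3) mod 23; (3|23)=+1, (3|23)=+1; (−1)^{3·1·11}·(+1)^1·(+1)^3 = -1.
v=5: a=5^-2·(≡2), b=5^0·(≡1) mod 5; (2|5)=-1, (1|5)=+1; (−1)^{-2·0·2}·(-1)^0·(+1)^-2 = +1.
v=3: a=3^2·(≡1), b=3^8·(≡1) mod 3; (1|3)=+1, (1|3)=+1; (−1)^{2·8·1}·(+1)^8·(+1)^2 = +1.
v=13: a=13^3·(≡2), b=13^1·(≡12) mod 13; (2|13)=-1, (12|13)=+1; (−1)^{3·1·6}·(-1)^1·(+1)^3 = -1.
v=∞: 598 > 0 and -391391 < 0  ⇒  (a,b)_∞ = +1.
v=7: a=7^-2·(≡3), b=7^-1·(≡3) mod 7; (3|7)=-1, (3|7)=-1; (−1)^{-2·-1·3}·(-1)^-1·(-1)^-2 = -1.
v=2: v_2(a)=1, v_2(b)=-2; units ≡ 3, 1 (mod 8); ε·ε+αω+βω = 1·0+1·0+-2·1 ≡ 0  ⇒  (a,b)_2 = +1.
v=29: a=29^2·(≡19), b=29^0·(≡6) mod 29; (19|29)=-1, (6|29)=+1; (−1)^{2·0·14}·(-1)^0·(+1)^2 = +1.
v=37: a=37^0·(≡24), b=37^-2·(≡8) mod 37; (24|37)=-1, (8|37)=-1; (−1)^{0·-2·18}·(-1)^-2·(-1)^0 = +1.
|Ram(598, -391391)| = 4, even; anisotropic at {7, 13, 17, 23}.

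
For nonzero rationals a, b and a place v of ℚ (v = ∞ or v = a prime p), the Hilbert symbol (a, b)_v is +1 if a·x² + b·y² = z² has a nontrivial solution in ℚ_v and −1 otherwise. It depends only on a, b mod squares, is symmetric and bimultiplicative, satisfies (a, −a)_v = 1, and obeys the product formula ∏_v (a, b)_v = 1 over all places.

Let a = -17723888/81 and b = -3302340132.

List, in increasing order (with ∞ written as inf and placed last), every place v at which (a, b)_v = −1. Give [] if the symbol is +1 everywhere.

(a, b) ≡ (-22607, -273) mod (ℚ^×)²; places V = {2, 3, 7, 13, 37, 47, ∞}.
(a,b)_7: α=2, u≡5; β=1, v≡3 (mod 7); (5|7)=-1, (3|7)=-1; sign (−1)^0·-1^1·-1^2 = -1.
(a,b)_37: α=1, u≡18; β=2, v≡24 (mod 37); (18|37)=-1, (24|37)=-1; sign (−1)^0·-1^2·-1^1 = -1.
(a,b)_3: α=-4, u≡1; β=1, v≡2 (mod 3); (1|3)=+1, (2|3)=-1; sign (−1)^0·+1^1·-1^-4 = +1.
(a,b)_47: α=1, u≡9; β=2, v≡28 (mod 47); (9|47)=+1, (28|47)=+1; sign (−1)^0·+1^2·+1^1 = +1.
(a,b)_2: α=4, β=2; u≡1, v≡7 (mod 8); ε(u)ε(v)=0·1, αω(v)=4·0, βω(u)=2·0; sum ≡ 0  ⇒  +1.
(a,b)_∞: sgn(-22607)=−, sgn(-273)=−, so -1.
(a,b)_13: α=1, u≡4; β=1, v≡11 (mod 13); (4|13)=+1, (11|13)=-1; sign (−1)^0·+1^1·-1^1 = -1.
|Ram(-22607, -273)| = 4, even; anisotropic at {7, 13, 37, ∞}.

[7, 13, 37, inf]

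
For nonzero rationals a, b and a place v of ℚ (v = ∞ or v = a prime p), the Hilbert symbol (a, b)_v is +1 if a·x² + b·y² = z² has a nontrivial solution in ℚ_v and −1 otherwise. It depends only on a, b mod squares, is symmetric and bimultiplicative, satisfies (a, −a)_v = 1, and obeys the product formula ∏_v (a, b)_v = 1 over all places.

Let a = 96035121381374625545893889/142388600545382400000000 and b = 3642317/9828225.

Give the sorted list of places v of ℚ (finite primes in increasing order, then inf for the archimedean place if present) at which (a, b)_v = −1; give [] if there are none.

Mod squares: a ≡ 4121689, b ≡ 1517. Check v ∈ {∞, 2, 3, 5, 7, 11, 13, 17, 19, 23, 37, 41, 53}.
v=19: a=19^-3·(≡18), b=19^-2·(≡1) mod 19; (18|19)=-1, (1|19)=+1; (−1)^{-3·-2·9}·(-1)^-2·(+1)^-3 = +1.
v=11: a=11^-1·(≡8), b=11^-2·(≡8) mod 11; (8|11)=-1, (8|11)=-1; (−1)^{-1·-2·5}·(-1)^-2·(-1)^-1 = -1.
v=17: a=17^2·(≡3), b=17^0·(≡9) mod 17; (3|17)=-1, (9|17)=+1; (−1)^{2·0·8}·(-1)^0·(+1)^2 = +1.
v=41: a=41^3·(≡27), b=41^1·(≡32) mod 41; (27|41)=-1, (32|41)=+1; (−1)^{3·1·20}·(-1)^1·(+1)^3 = -1.
v=13: a=13^1·(≡1), b=13^0·(≡4) mod 13; (1|13)=+1, (4|13)=+1; (−1)^{1·0·6}·(+1)^0·(+1)^1 = +1.
v=37: a=37^3·(≡1), b=37^1·(≡25) mod 37; (1|37)=+1, (25|37)=+1; (−1)^{3·1·18}·(+1)^1·(+1)^3 = +1.
v=3: a=3^-8·(≡1), b=3^-2·(≡2) mod 3; (1|3)=+1, (2|3)=-1; (−1)^{-8·-2·1}·(+1)^-2·(-1)^-8 = +1.
v=7: a=7^12·(≡6), b=7^4·(≡5) mod 7; (6|7)=-1, (5|7)=-1; (−1)^{12·4·3}·(-1)^4·(-1)^12 = +1.
v=5: a=5^-8·(≡1), b=5^-2·(≡3) mod 5; (1|5)=+1, (3|5)=-1; (−1)^{-8·-2·2}·(+1)^-2·(-1)^-8 = +1.
v=53: a=53^-2·(≡13), b=53^0·(≡48) mod 53; (13|53)=+1, (48|53)=-1; (−1)^{-2·0·26}·(+1)^0·(-1)^-2 = +1.
v=∞: 4121689 > 0 and 1517 > 0  ⇒  (a,b)_∞ = +1.
v=23: a=23^2·(≡10), b=23^0·(≡20) mod 23; (10|23)=-1, (20|23)=-1; (−1)^{2·0·11}·(-1)^0·(-1)^2 = +1.
v=2: v_2(a)=-18, v_2(b)=0; units ≡ 1, 5 (mod 8); ε·ε+αω+βω = 0·0+-18·1+0·0 ≡ 0  ⇒  (a,b)_2 = +1.
|Ram(4121689, 1517)| = 2, even; anisotropic at {11, 41}.

[11, 41]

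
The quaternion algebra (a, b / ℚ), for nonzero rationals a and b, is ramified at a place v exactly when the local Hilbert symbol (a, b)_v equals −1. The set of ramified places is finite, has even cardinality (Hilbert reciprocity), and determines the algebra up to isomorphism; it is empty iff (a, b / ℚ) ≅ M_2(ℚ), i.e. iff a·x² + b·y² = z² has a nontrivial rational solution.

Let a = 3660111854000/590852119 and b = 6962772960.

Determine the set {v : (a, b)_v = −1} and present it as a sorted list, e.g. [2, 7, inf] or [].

Mod squares: a ≡ 85085, b ≡ 110. Check v ∈ {∞, 2, 3, 5, 7, 11, 13, 17, 19, 23, 29, 37}.
v=5: a=5^3·(≡3), b=5^1·(≡2) mod 5; (3|5)=-1, (2|5)=-1; (−1)^{3·1·2}·(-1)^1·(-1)^3 = +1.
v=29: a=29^-2·(≡7), b=29^0·(≡9) mod 29; (7|29)=+1, (9|29)=+1; (−1)^{-2·0·14}·(+1)^0·(+1)^-2 = +1.
v=19: a=19^2·(≡10), b=19^0·(≡14) mod 19; (10|19)=-1, (14|19)=-1; (−1)^{2·0·9}·(-1)^0·(-1)^2 = +1.
v=∞: 85085 > 0 and 110 > 0  ⇒  (a,b)_∞ = +1.
v=13: a=13^-1·(≡6), b=13^2·(≡6) mod 13; (6|13)=-1, (6|13)=-1; (−1)^{-1·2·6}·(-1)^2·(-1)^-1 = -1.
v=17: a=17^-3·(≡14), b=17^2·(≡2) mod 17; (14|17)=-1, (2|17)=+1; (−1)^{-3·2·8}·(-1)^2·(+1)^-3 = +1.
v=2: v_2(a)=4, v_2(b)=5; units ≡ 5, 7 (mod 8); ε·ε+αω+βω = 0·1+4·0+5·1 ≡ 1  ⇒  (a,b)_2 = -1.
v=37: a=37^2·(≡24), b=37^0·(≡36) mod 37; (24|37)=-1, (36|37)=+1; (−1)^{2·0·18}·(-1)^0·(+1)^2 = +1.
v=23: a=23^2·(≡1), b=23^0·(≡3) mod 23; (1|23)=+1, (3|23)=+1; (−1)^{2·0·11}·(+1)^0·(+1)^2 = +1.
v=7: a=7^1·(≡3), b=7^0·(≡3) mod 7; (3|7)=-1, (3|7)=-1; (−1)^{1·0·3}·(-1)^0·(-1)^1 = -1.
v=3: a=3^0·(≡2), b=3^4·(≡2) mod 3; (2|3)=-1, (2|3)=-1; (−1)^{0·4·1}·(-1)^4·(-1)^0 = +1.
v=11: a=11^-1·(≡2), b=11^1·(≡2) mod 11; (2|11)=-1, (2|11)=-1; (−1)^{-1·1·5}·(-1)^1·(-1)^-1 = -1.
Ram(85085, 110) = {2, 7, 11, 13}; no ℚ_2-point on the conic.

[2, 7, 11, 13]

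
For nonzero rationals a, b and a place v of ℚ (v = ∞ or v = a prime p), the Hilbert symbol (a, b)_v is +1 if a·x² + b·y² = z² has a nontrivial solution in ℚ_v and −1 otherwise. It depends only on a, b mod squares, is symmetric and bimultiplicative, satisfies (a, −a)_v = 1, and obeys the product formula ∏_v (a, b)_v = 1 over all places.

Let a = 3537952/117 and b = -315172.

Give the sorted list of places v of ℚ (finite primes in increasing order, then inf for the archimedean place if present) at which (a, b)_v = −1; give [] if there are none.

[13, 29]

(a, b) ≡ (5434, -78793) mod (ℚ^×)²; places V = {2, 3, 11, 13, 19, 23, 29, ∞}.
(a,b)_∞: sgn(5434)=+, sgn(-78793)=−, so +1.
(a,b)_3: α=-2, u≡1; β=0, v≡2 (mod 3); (1|3)=+1, (2|3)=-1; sign (−1)^0·+1^0·-1^-2 = +1.
(a,b)_13: α=-1, u≡6; β=1, v≡1 (mod 13); (6|13)=-1, (1|13)=+1; sign (−1)^0·-1^1·+1^-1 = -1.
(a,b)_2: α=5, β=2; u≡5, v≡7 (mod 8); ε(u)ε(v)=0·1, αω(v)=5·0, βω(u)=2·1; sum ≡ 0  ⇒  +1.
(a,b)_19: α=1, u≡9; β=1, v≡18 (mod 19); (9|19)=+1, (18|19)=-1; sign (−1)^1·+1^1·-1^1 = +1.
(a,b)_11: α=1, u≡2; β=1, v≡3 (mod 11); (2|11)=-1, (3|11)=+1; sign (−1)^1·-1^1·+1^1 = +1.
(a,b)_23: α=2, u≡9; β=0, v≡20 (mod 23); (9|23)=+1, (20|23)=-1; sign (−1)^0·+1^0·-1^2 = +1.
(a,b)_29: α=0, u≡10; β=1, v≡7 (mod 29); (10|29)=-1, (7|29)=+1; sign (−1)^0·-1^1·+1^0 = -1.
Ram(5434, -78793) = {13, 29}; no ℚ_13-point on the conic.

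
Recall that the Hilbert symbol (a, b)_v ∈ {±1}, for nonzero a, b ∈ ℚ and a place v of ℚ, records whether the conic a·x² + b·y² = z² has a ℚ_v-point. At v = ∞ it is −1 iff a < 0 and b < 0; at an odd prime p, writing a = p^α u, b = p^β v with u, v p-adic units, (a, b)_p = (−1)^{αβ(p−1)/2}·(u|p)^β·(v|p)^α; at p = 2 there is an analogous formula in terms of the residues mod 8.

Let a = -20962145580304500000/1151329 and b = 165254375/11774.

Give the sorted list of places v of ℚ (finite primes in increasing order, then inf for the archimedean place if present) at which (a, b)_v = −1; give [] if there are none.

[7, 13]

Mod squares: a ≡ -2, b ≡ 2002. Check v ∈ {∞, 2, 3, 5, 7, 11, 13, 29, 37, 43}.
v=29: a=29^-2·(≡11), b=29^-2·(≡16) mod 29; (11|29)=-1, (16|29)=+1; (−1)^{-2·-2·14}·(-1)^-2·(+1)^-2 = +1.
v=13: a=13^4·(≡5), b=13^1·(≡8) mod 13; (5|13)=-1, (8|13)=-1; (−1)^{4·1·6}·(-1)^1·(-1)^4 = -1.
v=2: v_2(a)=5, v_2(b)=-1; units ≡ 7, 1 (mod 8); ε·ε+αω+βω = 1·0+5·0+-1·0 ≡ 0  ⇒  (a,b)_2 = +1.
v=43: a=43^2·(≡6), b=43^2·(≡35) mod 43; (6|43)=+1, (35|43)=+1; (−1)^{2·2·21}·(+1)^2·(+1)^2 = +1.
v=∞: -2 < 0 and 2002 > 0  ⇒  (a,b)_∞ = +1.
v=37: a=37^-2·(≡18), b=37^0·(≡16) mod 37; (18|37)=-1, (16|37)=+1; (−1)^{-2·0·18}·(-1)^0·(+1)^-2 = +1.
v=3: a=3^8·(≡1), b=3^0·(≡1) mod 3; (1|3)=+1, (1|3)=+1; (−1)^{8·0·1}·(+1)^0·(+1)^8 = +1.
v=11: a=11^2·(≡5), b=11^1·(≡10) mod 11; (5|11)=+1, (10|11)=-1; (−1)^{2·1·5}·(+1)^1·(-1)^2 = +1.
v=5: a=5^6·(≡3), b=5^4·(≡3) mod 5; (3|5)=-1, (3|5)=-1; (−1)^{6·4·2}·(-1)^4·(-1)^6 = +1.
v=7: a=7^0·(≡3), b=7^-1·(≡3) mod 7; (3|7)=-1, (3|7)=-1; (−1)^{0·-1·3}·(-1)^-1·(-1)^0 = -1.
(-2, 2002 / ℚ) ramifies at {7, 13}: a division algebra.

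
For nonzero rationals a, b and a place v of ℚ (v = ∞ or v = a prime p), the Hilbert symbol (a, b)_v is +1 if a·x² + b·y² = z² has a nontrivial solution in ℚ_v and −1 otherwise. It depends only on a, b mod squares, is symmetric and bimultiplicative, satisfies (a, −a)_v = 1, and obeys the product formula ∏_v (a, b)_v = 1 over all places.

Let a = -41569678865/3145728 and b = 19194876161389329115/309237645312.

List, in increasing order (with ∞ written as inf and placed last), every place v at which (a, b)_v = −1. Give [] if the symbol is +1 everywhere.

[2, 3]

(a, b) ≡ (-195, 1430) mod (ℚ^×)²; places V = {2, 3, 5, 11, 13, 19, 31, ∞}.
(a,b)_13: α=1, u≡11; β=1, v≡11 (mod 13); (11|13)=-1, (11|13)=-1; sign (−1)^0·-1^1·-1^1 = +1.
(a,b)_∞: sgn(-195)=−, sgn(1430)=+, so +1.
(a,b)_19: α=2, u≡12; β=4, v≡9 (mod 19); (12|19)=-1, (9|19)=+1; sign (−1)^0·-1^4·+1^2 = +1.
(a,b)_11: α=6, u≡3; β=9, v≡3 (mod 11); (3|11)=+1, (3|11)=+1; sign (−1)^0·+1^9·+1^6 = +1.
(a,b)_2: α=-20, β=-35; u≡5, v≡3 (mod 8); ε(u)ε(v)=0·1, αω(v)=-20·1, βω(u)=-35·1; sum ≡ 1  ⇒  -1.
(a,b)_3: α=-1, u≡1; β=-2, v≡2 (mod 3); (1|3)=+1, (2|3)=-1; sign (−1)^0·+1^-2·-1^-1 = -1.
(a,b)_5: α=1, u≡4; β=1, v≡4 (mod 5); (4|5)=+1, (4|5)=+1; sign (−1)^0·+1^1·+1^1 = +1.
(a,b)_31: α=0, u≡13; β=2, v≡8 (mod 31); (13|31)=-1, (8|31)=+1; sign (−1)^0·-1^2·+1^0 = +1.
Ram(-195, 1430) = {2, 3}; no ℚ_2-point on the conic.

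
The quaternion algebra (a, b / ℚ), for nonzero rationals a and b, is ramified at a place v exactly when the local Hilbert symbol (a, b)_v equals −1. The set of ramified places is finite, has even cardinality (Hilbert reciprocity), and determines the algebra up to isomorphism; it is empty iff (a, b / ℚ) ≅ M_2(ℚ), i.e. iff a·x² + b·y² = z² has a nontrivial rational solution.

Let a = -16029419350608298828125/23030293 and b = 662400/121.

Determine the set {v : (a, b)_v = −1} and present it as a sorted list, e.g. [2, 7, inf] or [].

Mod squares: a ≡ -70265, b ≡ 46. Check v ∈ {∞, 2, 3, 5, 11, 13, 17, 23, 29, 47}.
v=17: a=17^2·(≡4), b=17^0·(≡6) mod 17; (4|17)=+1, (6|17)=-1; (−1)^{2·0·8}·(+1)^0·(-1)^2 = +1.
v=13: a=13^-1·(≡10), b=13^0·(≡6) mod 13; (10|13)=+1, (6|13)=-1; (−1)^{-1·0·6}·(+1)^0·(-1)^-1 = -1.
v=29: a=29^2·(≡18), b=29^0·(≡8) mod 29; (18|29)=-1, (8|29)=-1; (−1)^{2·0·14}·(-1)^0·(-1)^2 = +1.
v=2: v_2(a)=0, v_2(b)=7; units ≡ 7, 7 (mod 8); ε·ε+αω+βω = 1·1+0·0+7·0 ≡ 1  ⇒  (a,b)_2 = -1.
v=47: a=47^1·(≡3), b=47^0·(≡15) mod 47; (3|47)=+1, (15|47)=-1; (−1)^{1·0·23}·(+1)^0·(-1)^1 = -1.
v=23: a=23^3·(≡16), b=23^1·(≡16) mod 23; (16|23)=+1, (16|23)=+1; (−1)^{3·1·11}·(+1)^1·(+1)^3 = -1.
v=∞: -70265 < 0 and 46 > 0  ⇒  (a,b)_∞ = +1.
v=11: a=11^-6·(≡1), b=11^-2·(≡2) mod 11; (1|11)=+1, (2|11)=-1; (−1)^{-6·-2·5}·(+1)^-2·(-1)^-6 = +1.
v=3: a=3^10·(≡1), b=3^2·(≡1) mod 3; (1|3)=+1, (1|3)=+1; (−1)^{10·2·1}·(+1)^2·(+1)^10 = +1.
v=5: a=5^9·(≡2), b=5^2·(≡1) mod 5; (2|5)=-1, (1|5)=+1; (−1)^{9·2·2}·(-1)^2·(+1)^9 = +1.
|Ram(-70265, 46)| = 4, even; anisotropic at {2, 13, 23, 47}.

[2, 13, 23, 47]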